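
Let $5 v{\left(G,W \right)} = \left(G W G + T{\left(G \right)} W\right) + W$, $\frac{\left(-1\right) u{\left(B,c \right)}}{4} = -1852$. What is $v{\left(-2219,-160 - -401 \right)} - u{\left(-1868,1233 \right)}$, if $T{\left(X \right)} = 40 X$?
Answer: $\frac{1165246642}{5} \approx 2.3305 \cdot 10^{8}$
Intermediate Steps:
$u{\left(B,c \right)} = 7408$ ($u{\left(B,c \right)} = \left(-4\right) \left(-1852\right) = 7408$)
$v{\left(G,W \right)} = \frac{W}{5} + 8 G W + \frac{W G^{2}}{5}$ ($v{\left(G,W \right)} = \frac{\left(G W G + 40 G W\right) + W}{5} = \frac{\left(W G^{2} + 40 G W\right) + W}{5} = \frac{W + W G^{2} + 40 G W}{5} = \frac{W}{5} + 8 G W + \frac{W G^{2}}{5}$)
$v{\left(-2219,-160 - -401 \right)} - u{\left(-1868,1233 \right)} = \frac{\left(-160 - -401\right) \left(1 + \left(-2219\right)^{2} + 40 \left(-2219\right)\right)}{5} - 7408 = \frac{\left(-160 + 401\right) \left(1 + 4923961 - 88760\right)}{5} - 7408 = \frac{1}{5} \cdot 241 \cdot 4835202 - 7408 = \frac{1165283682}{5} - 7408 = \frac{1165246642}{5}$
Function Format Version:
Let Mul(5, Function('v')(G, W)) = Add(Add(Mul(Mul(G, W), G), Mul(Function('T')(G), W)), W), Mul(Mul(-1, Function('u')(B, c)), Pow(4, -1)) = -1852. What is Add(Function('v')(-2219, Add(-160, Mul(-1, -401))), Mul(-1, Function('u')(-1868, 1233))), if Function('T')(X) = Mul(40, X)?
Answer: Rational(1165246642, 5) ≈ 2.3305e+8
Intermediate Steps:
Function('u')(B, c) = 7408 (Function('u')(B, c) = Mul(-4, -1852) = 7408)
Function('v')(G, W) = Add(Mul(Rational(1, 5), W), Mul(8, G, W), Mul(Rational(1, 5), W, Pow(G, 2))) (Function('v')(G, W) = Mul(Rational(1, 5), Add(Add(Mul(Mul(G, W), G), Mul(Mul(40, G), W)), W)) = Mul(Rational(1, 5), Add(Add(Mul(W, Pow(G, 2)), Mul(40, G, W)), W)) = Mul(Rational(1, 5), Add(W, Mul(W, Pow(G, 2)), Mul(40, G, W))) = Add(Mul(Rational(1, 5), W), Mul(8, G, W), Mul(Rational(1, 5), W, Pow(G, 2))))
Add(Function('v')(-2219, Add(-160, Mul(-1, -401))), Mul(-1, Function('u')(-1868, 1233))) = Add(Mul(Rational(1, 5), Add(-160, Mul(-1, -401)), Add(1, Pow(-2219, 2), Mul(40, -2219))), Mul(-1, 7408)) = Add(Mul(Rational(1, 5), Add(-160, 401), Add(1, 4923961, -88760)), -7408) = Add(Mul(Rational(1, 5), 241, 4835202), -7408) = Add(Rational(1165283682, 5), -7408) = Rational(1165246642, 5)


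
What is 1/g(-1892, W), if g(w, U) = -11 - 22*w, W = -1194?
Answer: 1/41613 ≈ 2.4031e-5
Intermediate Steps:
1/g(-1892, W) = 1/(-11 - 22*(-1892)) = 1/(-11 + 41624) = 1/41613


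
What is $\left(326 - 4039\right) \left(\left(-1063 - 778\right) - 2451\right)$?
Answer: $15936196$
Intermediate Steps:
$\left(326 - 4039\right) \left(\left(-1063 - 778\right) - 2451\right) = - 3713 \left(\left(-1063 - 778\right) - 2451\right) = - 3713 \left(-1841 - 2451\right) = \left(-3713\right) \left(-4292\right) = 15936196$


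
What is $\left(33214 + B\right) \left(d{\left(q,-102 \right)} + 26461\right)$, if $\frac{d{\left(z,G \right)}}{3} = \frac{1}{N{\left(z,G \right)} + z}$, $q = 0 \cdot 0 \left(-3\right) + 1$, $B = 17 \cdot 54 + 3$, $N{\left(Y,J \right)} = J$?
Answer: $\frac{91227767330}{101} \approx 9.0324 \cdot 10^{8}$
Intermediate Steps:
$B = 921$ ($B = 918 + 3 = 921$)
$q = 1$ ($q = 0 \cdot 0 + 1 = 0 + 1 = 1$)
$d{\left(z,G \right)} = \frac{3}{G + z}$
$\left(33214 + B\right) \left(d{\left(q,-102 \right)} + 26461\right) = \left(33214 + 921\right) \left(\frac{3}{-102 + 1} + 26461\right) = 34135 \left(\frac{3}{-101} + 26461\right) = 34135 \left(3 \left(- \frac{1}{101}\right) + 26461\right) = 34135 \left(- \frac{3}{101} + 26461\right) = 34135 \cdot \frac{2672558}{101} = \frac{91227767330}{101}$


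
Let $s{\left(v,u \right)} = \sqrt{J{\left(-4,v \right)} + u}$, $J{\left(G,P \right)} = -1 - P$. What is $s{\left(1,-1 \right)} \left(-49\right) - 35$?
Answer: $-35 - 49 i \sqrt{3} \approx -35.0 - 84.87 i$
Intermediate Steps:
$s{\left(v,u \right)} = \sqrt{-1 + u - v}$ ($s{\left(v,u \right)} = \sqrt{\left(-1 - v\right) + u} = \sqrt{-1 + u - v}$)
$s{\left(1,-1 \right)} \left(-49\right) - 35 = \sqrt{-1 - 1 - 1} \left(-49\right) - 35 = \sqrt{-3} \left(-49\right) - 35 = i \sqrt{3} \left(-49\right) - 35 = - 49 i \sqrt{3} - 35 = -35 - 49 i \sqrt{3}$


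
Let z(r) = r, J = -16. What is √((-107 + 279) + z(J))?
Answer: 2*√39 ≈ 12.490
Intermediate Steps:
√((-107 + 279) + z(J)) = √((-107 + 279) - 16) = √(172 - 16) = √156 = 2*√39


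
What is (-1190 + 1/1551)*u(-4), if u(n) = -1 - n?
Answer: -1845689/517 ≈ -3570.0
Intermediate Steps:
(-1190 + 1/1551)*u(-4) = (-1190 + 1/1551)*(-1 - 1*(-4)) = (-1190 + 1/1551)*(-1 + 4) = -1845689/1551*3 = -1845689/517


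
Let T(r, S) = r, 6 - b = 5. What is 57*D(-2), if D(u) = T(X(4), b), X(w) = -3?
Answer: -171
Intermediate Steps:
b = 1 (b = 6 - 1*5 = 6 - 5 = 1)
D(u) = -3
57*D(-2) = 57*(-3) = -171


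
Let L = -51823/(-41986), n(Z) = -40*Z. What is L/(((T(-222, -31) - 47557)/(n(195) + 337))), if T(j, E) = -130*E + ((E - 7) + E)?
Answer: 386755049/1830421656 ≈ 0.21129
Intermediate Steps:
T(j, E) = -7 - 128*E (T(j, E) = -130*E + ((-7 + E) + E) = -130*E + (-7 + 2*E) = -7 - 128*E)
L = 51823/41986 (L = -51823*(-1/41986) = 51823/41986 ≈ 1.2343)
L/(((T(-222, -31) - 47557)/(n(195) + 337))) = 51823/(41986*((((-7 - 128*(-31)) - 47557)/(-40*195 + 337)))) = 51823/(41986*((((-7 + 3968) - 47557)/(-7800 + 337)))) = 51823/(41986*(((3961 - 47557)/(-7463)))) = 51823/(41986*((-43596*(-1/7463)))) = 51823/(41986*(43596/7463)) = (51823/41986)*(7463/43596) = 386755049/1830421656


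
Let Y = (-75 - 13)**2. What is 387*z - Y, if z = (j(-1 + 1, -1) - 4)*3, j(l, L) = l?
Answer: -12388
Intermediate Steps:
Y = 7744 (Y = (-88)**2 = 7744)
z = -12 (z = ((-1 + 1) - 4)*3 = (0 - 4)*3 = -4*3 = -12)
387*z - Y = 387*(-12) - 1*7744 = -4644 - 7744 = -12388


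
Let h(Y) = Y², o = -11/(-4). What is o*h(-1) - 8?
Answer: -21/4 ≈ -5.2500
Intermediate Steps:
o = 11/4 (o = -11*(-¼) = 11/4 ≈ 2.7500)
o*h(-1) - 8 = (11/4)*(-1)² - 8 = (11/4)*1 - 8 = 11/4 - 8 = -21/4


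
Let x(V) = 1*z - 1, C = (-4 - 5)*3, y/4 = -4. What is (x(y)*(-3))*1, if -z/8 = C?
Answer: -645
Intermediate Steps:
y = -16 (y = 4*(-4) = -16)
C = -27 (C = -9*3 = -27)
z = 216 (z = -8*(-27) = 216)
x(V) = 215 (x(V) = 1*216 - 1 = 216 - 1 = 215)
(x(y)*(-3))*1 = (215*(-3))*1 = -645*1 = -645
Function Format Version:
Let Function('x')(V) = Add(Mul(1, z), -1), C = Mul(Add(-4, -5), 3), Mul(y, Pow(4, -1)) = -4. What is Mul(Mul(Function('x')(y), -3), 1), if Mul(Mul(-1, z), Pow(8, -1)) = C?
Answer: -645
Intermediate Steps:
y = -16 (y = Mul(4, -4) = -16)
C = -27 (C = Mul(-9, 3) = -27)
z = 216 (z = Mul(-8, -27) = 216)
Function('x')(V) = 215 (Function('x')(V) = Add(Mul(1, 216), -1) = Add(216, -1) = 215)
Mul(Mul(Function('x')(y), -3), 1) = Mul(Mul(215, -3), 1) = Mul(-645, 1) = -645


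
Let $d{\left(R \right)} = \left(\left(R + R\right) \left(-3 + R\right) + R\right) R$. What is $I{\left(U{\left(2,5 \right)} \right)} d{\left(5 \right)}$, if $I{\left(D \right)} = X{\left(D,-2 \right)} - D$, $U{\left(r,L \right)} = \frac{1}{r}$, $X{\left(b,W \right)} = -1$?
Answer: $- \frac{375}{2} \approx -187.5$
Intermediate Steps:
$I{\left(D \right)} = -1 - D$
$d{\left(R \right)} = R \left(R + 2 R \left(-3 + R\right)\right)$ ($d{\left(R \right)} = \left(2 R \left(-3 + R\right) + R\right) R = \left(R + 2 R \left(-3 + R\right)\right) R = R \left(R + 2 R \left(-3 + R\right)\right)$)
$I{\left(U{\left(2,5 \right)} \right)} d{\left(5 \right)} = \left(-1 - \frac{1}{2}\right) 5^{2} \left(-5 + 2 \cdot 5\right) = \left(-1 - \frac{1}{2}\right) 25 \left(-5 + 10\right) = \left(-1 - \frac{1}{2}\right) 25 \cdot 5 = \left(- \frac{3}{2}\right) 125 = - \frac{375}{2}$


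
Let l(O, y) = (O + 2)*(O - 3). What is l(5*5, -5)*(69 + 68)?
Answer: 81378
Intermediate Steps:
l(O, y) = (-3 + O)*(2 + O) (l(O, y) = (2 + O)*(-3 + O) = (-3 + O)*(2 + O))
l(5*5, -5)*(69 + 68) = (-6 + (5*5)² - 5*5)*(69 + 68) = (-6 + 25² - 1*25)*137 = (-6 + 625 - 25)*137 = 594*137 = 81378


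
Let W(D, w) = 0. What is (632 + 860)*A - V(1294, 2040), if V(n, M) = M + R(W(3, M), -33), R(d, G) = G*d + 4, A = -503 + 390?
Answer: -170640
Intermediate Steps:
A = -113
R(d, G) = 4 + G*d
V(n, M) = 4 + M (V(n, M) = M + (4 - 33*0) = M + (4 + 0) = M + 4 = 4 + M)
(632 + 860)*A - V(1294, 2040) = (632 + 860)*(-113) - (4 + 2040) = 1492*(-113) - 1*2044 = -168596 - 2044 = -170640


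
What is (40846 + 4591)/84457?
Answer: 45437/84457 ≈ 0.53799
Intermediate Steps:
(40846 + 4591)/84457 = 45437*(1/84457) = 45437/84457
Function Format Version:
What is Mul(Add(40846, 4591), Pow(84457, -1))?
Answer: Rational(45437, 84457) ≈ 0.53799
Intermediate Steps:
Mul(Add(40846, 4591), Pow(84457, -1)) = Mul(45437, Rational(1, 84457)) = Rational(45437, 84457)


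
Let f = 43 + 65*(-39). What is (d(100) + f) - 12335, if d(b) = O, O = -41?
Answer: -14868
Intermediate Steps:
d(b) = -41
f = -2492 (f = 43 - 2535 = -2492)
(d(100) + f) - 12335 = (-41 - 2492) - 12335 = -2533 - 12335 = -14868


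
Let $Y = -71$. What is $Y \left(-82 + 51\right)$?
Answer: $2201$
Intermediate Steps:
$Y \left(-82 + 51\right) = - 71 \left(-82 + 51\right) = \left(-71\right) \left(-31\right) = 2201$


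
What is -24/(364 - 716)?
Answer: 3/44 ≈ 0.068182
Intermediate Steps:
-24/(364 - 716) = -24/(-352) = -24*(-1/352) = 3/44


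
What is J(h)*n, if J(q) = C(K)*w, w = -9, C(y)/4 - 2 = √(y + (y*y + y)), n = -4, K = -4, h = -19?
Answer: 288 + 288*√2 ≈ 695.29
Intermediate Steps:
C(y) = 8 + 4*√(y² + 2*y) (C(y) = 8 + 4*√(y + (y*y + y)) = 8 + 4*√(y + (y² + y)) = 8 + 4*√(y + (y + y²)) = 8 + 4*√(y² + 2*y))
J(q) = -72 - 72*√2 (J(q) = (8 + 4*√(-4*(2 - 4)))*(-9) = (8 + 4*√(-4*(-2)))*(-9) = (8 + 4*√8)*(-9) = (8 + 4*(2*√2))*(-9) = (8 + 8*√2)*(-9) = -72 - 72*√2)
J(h)*n = (-72 - 72*√2)*(-4) = 288 + 288*√2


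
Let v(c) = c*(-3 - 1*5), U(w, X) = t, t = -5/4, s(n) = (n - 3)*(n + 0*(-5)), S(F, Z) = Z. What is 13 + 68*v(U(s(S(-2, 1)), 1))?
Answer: 693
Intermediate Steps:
s(n) = n*(-3 + n) (s(n) = (-3 + n)*(n + 0) = (-3 + n)*n = n*(-3 + n))
t = -5/4 (t = -5*¼ = -5/4 ≈ -1.2500)
U(w, X) = -5/4
v(c) = -8*c (v(c) = c*(-3 - 5) = c*(-8) = -8*c)
13 + 68*v(U(s(S(-2, 1)), 1)) = 13 + 68*(-8*(-5/4)) = 13 + 68*10 = 13 + 680 = 693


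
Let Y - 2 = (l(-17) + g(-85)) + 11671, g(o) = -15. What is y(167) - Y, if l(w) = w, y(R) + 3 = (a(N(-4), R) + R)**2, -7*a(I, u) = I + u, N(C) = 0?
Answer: 433448/49 ≈ 8845.9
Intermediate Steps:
a(I, u) = -I/7 - u/7 (a(I, u) = -(I + u)/7 = -I/7 - u/7)
y(R) = -3 + 36*R**2/49 (y(R) = -3 + ((-1/7*0 - R/7) + R)**2 = -3 + ((0 - R/7) + R)**2 = -3 + (-R/7 + R)**2 = -3 + (6*R/7)**2 = -3 + 36*R**2/49)
Y = 11641 (Y = 2 + ((-17 - 15) + 11671) = 2 + (-32 + 11671) = 2 + 11639 = 11641)
y(167) - Y = (-3 + (36/49)*167**2) - 1*11641 = (-3 + (36/49)*27889) - 11641 = (-3 + 1004004/49) - 11641 = 1003857/49 - 11641 = 433448/49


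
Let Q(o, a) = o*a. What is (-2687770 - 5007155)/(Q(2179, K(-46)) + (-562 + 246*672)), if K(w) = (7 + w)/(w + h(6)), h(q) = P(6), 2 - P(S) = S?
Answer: -384746250/8322481 ≈ -46.230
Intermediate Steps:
P(S) = 2 - S
h(q) = -4 (h(q) = 2 - 1*6 = 2 - 6 = -4)
K(w) = (7 + w)/(-4 + w) (K(w) = (7 + w)/(w - 4) = (7 + w)/(-4 + w))
Q(o, a) = a*o
(-2687770 - 5007155)/(Q(2179, K(-46)) + (-562 + 246*672)) = (-2687770 - 5007155)/(((7 - 46)/(-4 - 46))*2179 + (-562 + 246*672)) = -7694925/((-39/(-50))*2179 + (-562 + 165312)) = -7694925/(-1/50*(-39)*2179 + 164750) = -7694925/((39/50)*2179 + 164750) = -7694925/(84981/50 + 164750) = -7694925/8322481/50 = -7694925*50/8322481 = -384746250/8322481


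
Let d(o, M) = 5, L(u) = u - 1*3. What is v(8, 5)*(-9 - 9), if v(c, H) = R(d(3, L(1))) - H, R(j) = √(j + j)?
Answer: 90 - 18*√10 ≈ 33.079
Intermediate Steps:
L(u) = -3 + u (L(u) = u - 3 = -3 + u)
R(j) = √2*√j (R(j) = √(2*j) = √2*√j)
v(c, H) = √10 - H (v(c, H) = √2*√5 - H = √10 - H)
v(8, 5)*(-9 - 9) = (√10 - 1*5)*(-9 - 9) = (√10 - 5)*(-18) = (-5 + √10)*(-18) = 90 - 18*√10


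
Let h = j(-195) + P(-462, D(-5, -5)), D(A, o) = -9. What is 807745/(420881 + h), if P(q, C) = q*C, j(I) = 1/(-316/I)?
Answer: 255247420/134312519 ≈ 1.9004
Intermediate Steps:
j(I) = -I/316
P(q, C) = C*q
h = 1314123/316 (h = -1/316*(-195) - 9*(-462) = 195/316 + 4158 = 1314123/316 ≈ 4158.6)
807745/(420881 + h) = 807745/(420881 + 1314123/316) = 807745/(134312519/316) = 807745*(316/134312519) = 255247420/134312519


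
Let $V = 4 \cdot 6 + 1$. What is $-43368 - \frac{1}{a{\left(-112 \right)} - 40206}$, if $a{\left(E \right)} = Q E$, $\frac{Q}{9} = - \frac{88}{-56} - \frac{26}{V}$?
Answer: $- \frac{44172129431}{1018542} \approx -43368.0$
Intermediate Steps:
$V = 25$ ($V = 24 + 1 = 25$)
$Q = \frac{837}{175}$ ($Q = 9 \left(- \frac{88}{-56} - \frac{26}{25}\right) = 9 \left(\left(-88\right) \left(- \frac{1}{56}\right) - \frac{26}{25}\right) = 9 \left(\frac{11}{7} - \frac{26}{25}\right) = 9 \cdot \frac{93}{175} = \frac{837}{175} \approx 4.7829$)
$a{\left(E \right)} = \frac{837 E}{175}$
$-43368 - \frac{1}{a{\left(-112 \right)} - 40206} = -43368 - \frac{1}{\frac{837}{175} \left(-112\right) - 40206} = -43368 - \frac{1}{- \frac{13392}{25} - 40206} = -43368 - \frac{1}{- \frac{1018542}{25}} = -43368 - - \frac{25}{1018542} = -43368 + \frac{25}{1018542} = - \frac{44172129431}{1018542}$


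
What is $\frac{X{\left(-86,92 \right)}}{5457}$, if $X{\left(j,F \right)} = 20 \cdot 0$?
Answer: $0$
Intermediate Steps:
$X{\left(j,F \right)} = 0$
$\frac{X{\left(-86,92 \right)}}{5457} = \frac{0}{5457} = 0 \cdot \frac{1}{5457} = 0$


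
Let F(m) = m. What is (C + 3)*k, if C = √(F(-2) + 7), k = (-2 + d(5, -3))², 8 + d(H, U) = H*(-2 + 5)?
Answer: 75 + 25*√5 ≈ 130.90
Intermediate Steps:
d(H, U) = -8 + 3*H (d(H, U) = -8 + H*(-2 + 5) = -8 + H*3 = -8 + 3*H)
k = 25 (k = (-2 + (-8 + 3*5))² = (-2 + (-8 + 15))² = (-2 + 7)² = 5² = 25)
C = √5 (C = √(-2 + 7) = √5 ≈ 2.2361)
(C + 3)*k = (√5 + 3)*25 = (3 + √5)*25 = 75 + 25*√5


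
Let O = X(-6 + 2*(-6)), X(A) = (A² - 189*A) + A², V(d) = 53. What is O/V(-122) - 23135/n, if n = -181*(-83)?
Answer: 59616995/796219 ≈ 74.875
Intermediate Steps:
n = 15023
X(A) = -189*A + 2*A²
O = 4050 (O = (-6 + 2*(-6))*(-189 + 2*(-6 + 2*(-6))) = (-6 - 12)*(-189 + 2*(-6 - 12)) = -18*(-189 + 2*(-18)) = -18*(-189 - 36) = -18*(-225) = 4050)
O/V(-122) - 23135/n = 4050/53 - 23135/15023 = 59616995/796219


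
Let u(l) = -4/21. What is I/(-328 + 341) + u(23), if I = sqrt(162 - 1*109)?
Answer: -4/21 + sqrt(53)/13 ≈ 0.36953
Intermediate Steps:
u(l) = -4/21 (u(l) = -4*1/21 = -4/21)
I = sqrt(53) (I = sqrt(162 - 109) = sqrt(53) ≈ 7.2801)
I/(-328 + 341) + u(23) = sqrt(53)/(-328 + 341) - 4/21 = sqrt(53)/13 - 4/21 = -4/21 + sqrt(53)/13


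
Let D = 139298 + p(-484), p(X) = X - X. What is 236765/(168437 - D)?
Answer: 236765/29139 ≈ 8.1254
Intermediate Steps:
p(X) = 0
D = 139298 (D = 139298 + 0 = 139298)
236765/(168437 - D) = 236765/(168437 - 1*139298) = 236765/(168437 - 139298) = 236765/29139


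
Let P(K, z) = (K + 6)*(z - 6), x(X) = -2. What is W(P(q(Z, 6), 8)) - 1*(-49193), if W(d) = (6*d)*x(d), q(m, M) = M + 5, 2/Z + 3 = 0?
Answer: 48785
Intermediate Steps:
Z = -2/3 (Z = 2/(-3 + 0) = 2/(-3) = 2*(-1/3) = -2/3 ≈ -0.66667)
q(m, M) = 5 + M
P(K, z) = (-6 + z)*(6 + K) (P(K, z) = (6 + K)*(-6 + z) = (-6 + z)*(6 + K))
W(d) = -12*d (W(d) = (6*d)*(-2) = -12*d)
W(P(q(Z, 6), 8)) - 1*(-49193) = -12*(-36 - 6*(5 + 6) + 6*8 + (5 + 6)*8) - 1*(-49193) = -12*(-36 - 6*11 + 48 + 11*8) + 49193 = -12*(-36 - 66 + 48 + 88) + 49193 = -12*34 + 49193 = -408 + 49193 = 48785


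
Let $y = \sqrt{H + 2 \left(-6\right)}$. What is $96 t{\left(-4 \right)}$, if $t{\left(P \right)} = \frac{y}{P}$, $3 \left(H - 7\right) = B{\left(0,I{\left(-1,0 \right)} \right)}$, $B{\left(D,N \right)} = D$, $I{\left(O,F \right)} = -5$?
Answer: $- 24 i \sqrt{5} \approx - 53.666 i$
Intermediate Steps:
$H = 7$ ($H = 7 + \frac{1}{3} \cdot 0 = 7 + 0 = 7$)
$y = i \sqrt{5}$ ($y = \sqrt{7 + 2 \left(-6\right)} = \sqrt{7 - 12} = \sqrt{-5} = i \sqrt{5} \approx 2.2361 i$)
$t{\left(P \right)} = \frac{i \sqrt{5}}{P}$
$96 t{\left(-4 \right)} = 96 \frac{i \sqrt{5}}{-4} = 96 i \sqrt{5} \left(- \frac{1}{4}\right) = 96 \left(- \frac{i \sqrt{5}}{4}\right) = - 24 i \sqrt{5}$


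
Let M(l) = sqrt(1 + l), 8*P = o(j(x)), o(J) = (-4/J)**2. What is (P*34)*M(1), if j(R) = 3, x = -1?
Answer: 68*sqrt(2)/9 ≈ 10.685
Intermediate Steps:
o(J) = 16/J**2
P = 2/9 (P = (16/3**2)/8 = (16*(1/9))/8 = (1/8)*(16/9) = 2/9 ≈ 0.22222)
(P*34)*M(1) = ((2/9)*34)*sqrt(1 + 1) = 68*sqrt(2)/9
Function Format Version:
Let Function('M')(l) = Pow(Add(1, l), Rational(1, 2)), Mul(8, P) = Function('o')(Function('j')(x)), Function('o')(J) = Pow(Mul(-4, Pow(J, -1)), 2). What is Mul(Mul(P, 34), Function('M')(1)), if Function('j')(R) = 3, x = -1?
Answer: Mul(Rational(68, 9), Pow(2, Rational(1, 2))) ≈ 10.685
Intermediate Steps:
Function('o')(J) = Mul(16, Pow(J, -2))
P = Rational(2, 9) (P = Mul(Rational(1, 8), Mul(16, Pow(3, -2))) = Mul(Rational(1, 8), Mul(16, Rational(1, 9))) = Mul(Rational(1, 8), Rational(16, 9)) = Rational(2, 9) ≈ 0.22222)
Mul(Mul(P, 34), Function('M')(1)) = Mul(Mul(Rational(2, 9), 34), Pow(Add(1, 1), Rational(1, 2))) = Mul(Rational(68, 9), Pow(2, Rational(1, 2)))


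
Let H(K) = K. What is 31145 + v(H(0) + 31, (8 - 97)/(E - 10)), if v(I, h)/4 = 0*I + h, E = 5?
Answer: 156081/5 ≈ 31216.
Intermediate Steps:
v(I, h) = 4*h (v(I, h) = 4*(0*I + h) = 4*(0 + h) = 4*h)
31145 + v(H(0) + 31, (8 - 97)/(E - 10)) = 31145 + 4*((8 - 97)/(5 - 10)) = 31145 + 4*(-89/(-5)) = 31145 + 4*(-89*(-⅕)) = 31145 + 4*(89/5) = 31145 + 356/5 = 156081/5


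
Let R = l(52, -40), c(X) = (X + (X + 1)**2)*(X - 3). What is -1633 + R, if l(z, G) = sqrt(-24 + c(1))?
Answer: -1633 + I*sqrt(34) ≈ -1633.0 + 5.831*I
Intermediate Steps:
c(X) = (-3 + X)*(X + (1 + X)**2) (c(X) = (X + (1 + X)**2)*(-3 + X) = (-3 + X)*(X + (1 + X)**2))
l(z, G) = I*sqrt(34) (l(z, G) = sqrt(-24 + (-3 + 1**3 - 8*1)) = sqrt(-24 + (-3 + 1 - 8)) = sqrt(-24 - 10) = sqrt(-34) = I*sqrt(34))
R = I*sqrt(34) ≈ 5.8309*I
-1633 + R = -1633 + I*sqrt(34)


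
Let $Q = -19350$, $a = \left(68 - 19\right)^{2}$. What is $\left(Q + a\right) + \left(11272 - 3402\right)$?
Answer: $-9079$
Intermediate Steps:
$a = 2401$ ($a = 49^{2} = 2401$)
$\left(Q + a\right) + \left(11272 - 3402\right) = \left(-19350 + 2401\right) + \left(11272 - 3402\right) = -16949 + \left(11272 - 3402\right) = -16949 + 7870 = -9079$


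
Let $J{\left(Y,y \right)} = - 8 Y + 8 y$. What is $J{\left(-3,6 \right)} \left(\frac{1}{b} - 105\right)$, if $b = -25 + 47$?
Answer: $- \frac{83124}{11} \approx -7556.7$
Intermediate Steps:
$b = 22$
$J{\left(-3,6 \right)} \left(\frac{1}{b} - 105\right) = \left(\left(-8\right) \left(-3\right) + 8 \cdot 6\right) \left(\frac{1}{22} - 105\right) = \left(24 + 48\right) \left(\frac{1}{22} - 105\right) = 72 \left(- \frac{2309}{22}\right) = - \frac{83124}{11}$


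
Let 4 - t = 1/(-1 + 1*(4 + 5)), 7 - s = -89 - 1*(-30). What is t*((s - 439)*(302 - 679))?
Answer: 4359251/8 ≈ 5.4491e+5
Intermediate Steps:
s = 66 (s = 7 - (-89 - 1*(-30)) = 7 - (-89 + 30) = 7 - 1*(-59) = 7 + 59 = 66)
t = 31/8 (t = 4 - 1/(-1 + 1*(4 + 5)) = 4 - 1/(-1 + 1*9) = 4 - 1/(-1 + 9) = 4 - 1/8 = 31/8 ≈ 3.8750)
t*((s - 439)*(302 - 679)) = 31*((66 - 439)*(302 - 679))/8 = 31*(-373*(-377))/8 = (31/8)*140621 = 4359251/8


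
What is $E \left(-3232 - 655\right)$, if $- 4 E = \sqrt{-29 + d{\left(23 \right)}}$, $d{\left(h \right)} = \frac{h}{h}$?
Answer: $\frac{3887 i \sqrt{7}}{2} \approx 5142.0 i$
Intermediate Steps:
$d{\left(h \right)} = 1$
$E = - \frac{i \sqrt{7}}{2}$ ($E = - \frac{\sqrt{-29 + 1}}{4} = - \frac{\sqrt{-28}}{4} = - \frac{2 i \sqrt{7}}{4} = - \frac{i \sqrt{7}}{2} \approx - 1.3229 i$)
$E \left(-3232 - 655\right) = - \frac{i \sqrt{7}}{2} \left(-3232 - 655\right) = - \frac{i \sqrt{7}}{2} \left(-3887\right) = \frac{3887 i \sqrt{7}}{2}$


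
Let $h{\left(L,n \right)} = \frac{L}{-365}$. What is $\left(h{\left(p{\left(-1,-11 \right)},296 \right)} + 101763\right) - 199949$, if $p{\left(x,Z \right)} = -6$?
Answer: $- \frac{35837884}{365} \approx -98186.0$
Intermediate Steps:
$h{\left(L,n \right)} = - \frac{L}{365}$ ($h{\left(L,n \right)} = L \left(- \frac{1}{365}\right) = - \frac{L}{365}$)
$\left(h{\left(p{\left(-1,-11 \right)},296 \right)} + 101763\right) - 199949 = \left(\left(- \frac{1}{365}\right) \left(-6\right) + 101763\right) - 199949 = \left(\frac{6}{365} + 101763\right) - 199949 = \frac{37143501}{365} - 199949 = - \frac{35837884}{365}$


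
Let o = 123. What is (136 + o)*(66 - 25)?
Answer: 10619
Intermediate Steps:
(136 + o)*(66 - 25) = (136 + 123)*(66 - 25) = 259*41 = 10619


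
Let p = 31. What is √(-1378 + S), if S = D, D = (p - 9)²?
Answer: I*√894 ≈ 29.9*I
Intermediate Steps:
D = 484 (D = (31 - 9)² = 22² = 484)
S = 484
√(-1378 + S) = √(-1378 + 484) = √(-894) = I*√894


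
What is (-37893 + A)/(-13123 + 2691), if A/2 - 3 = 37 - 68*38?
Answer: 42981/10432 ≈ 4.1201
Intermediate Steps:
A = -5088 (A = 6 + 2*(37 - 68*38) = 6 + 2*(37 - 2584) = 6 + 2*(-2547) = 6 - 5094 = -5088)
(-37893 + A)/(-13123 + 2691) = (-37893 - 5088)/(-13123 + 2691) = -42981/(-10432) = -42981*(-1/10432) = 42981/10432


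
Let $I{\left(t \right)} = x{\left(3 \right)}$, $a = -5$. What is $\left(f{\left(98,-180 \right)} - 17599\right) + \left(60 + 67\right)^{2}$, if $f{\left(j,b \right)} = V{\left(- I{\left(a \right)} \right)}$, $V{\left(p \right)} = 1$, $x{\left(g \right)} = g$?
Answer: $-1469$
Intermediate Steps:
$I{\left(t \right)} = 3$
$f{\left(j,b \right)} = 1$
$\left(f{\left(98,-180 \right)} - 17599\right) + \left(60 + 67\right)^{2} = \left(1 - 17599\right) + \left(60 + 67\right)^{2} = -17598 + 127^{2} = -17598 + 16129 = -1469$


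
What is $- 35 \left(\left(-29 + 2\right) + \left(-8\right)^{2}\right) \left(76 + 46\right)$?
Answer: $-157990$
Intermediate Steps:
$- 35 \left(\left(-29 + 2\right) + \left(-8\right)^{2}\right) \left(76 + 46\right) = - 35 \left(-27 + 64\right) 122 = - 35 \cdot 37 \cdot 122 = \left(-35\right) 4514 = -157990$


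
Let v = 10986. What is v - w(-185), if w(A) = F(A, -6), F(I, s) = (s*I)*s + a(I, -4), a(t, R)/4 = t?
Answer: 18386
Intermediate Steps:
a(t, R) = 4*t
F(I, s) = 4*I + I*s**2 (F(I, s) = (s*I)*s + 4*I = (I*s)*s + 4*I = I*s**2 + 4*I = 4*I + I*s**2)
w(A) = 40*A (w(A) = A*(4 + (-6)**2) = A*(4 + 36) = A*40 = 40*A)
v - w(-185) = 10986 - 40*(-185) = 10986 - 1*(-7400) = 10986 + 7400 = 18386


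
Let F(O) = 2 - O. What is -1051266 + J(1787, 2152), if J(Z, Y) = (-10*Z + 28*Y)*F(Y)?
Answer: -92181166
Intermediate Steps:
J(Z, Y) = (2 - Y)*(-10*Z + 28*Y) (J(Z, Y) = (-10*Z + 28*Y)*(2 - Y) = (2 - Y)*(-10*Z + 28*Y))
-1051266 + J(1787, 2152) = -1051266 - 2*(-2 + 2152)*(-5*1787 + 14*2152) = -1051266 - 2*2150*(-8935 + 30128) = -1051266 - 2*2150*21193 = -1051266 - 91129900 = -92181166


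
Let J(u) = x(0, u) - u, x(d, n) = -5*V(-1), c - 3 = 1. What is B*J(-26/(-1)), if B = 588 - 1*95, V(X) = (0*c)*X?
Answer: -12818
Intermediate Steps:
c = 4 (c = 3 + 1 = 4)
V(X) = 0 (V(X) = (0*4)*X = 0*X = 0)
B = 493 (B = 588 - 95 = 493)
x(d, n) = 0 (x(d, n) = -5*0 = 0)
J(u) = -u (J(u) = 0 - u = -u)
B*J(-26/(-1)) = 493*(-(-26)/(-1)) = 493*(-(-26)*(-1)) = 493*(-1*26) = 493*(-26) = -12818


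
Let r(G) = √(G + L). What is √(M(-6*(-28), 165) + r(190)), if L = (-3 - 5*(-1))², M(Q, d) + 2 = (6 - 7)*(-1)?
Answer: √(-1 + √194) ≈ 3.5956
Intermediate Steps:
M(Q, d) = -1 (M(Q, d) = -2 + (6 - 7)*(-1) = -2 - 1*(-1) = -2 + 1 = -1)
L = 4 (L = (-3 + 5)² = 2² = 4)
r(G) = √(4 + G) (r(G) = √(G + 4) = √(4 + G))
√(M(-6*(-28), 165) + r(190)) = √(-1 + √(4 + 190)) = √(-1 + √194)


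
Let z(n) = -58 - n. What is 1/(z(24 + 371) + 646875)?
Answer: 1/646422 ≈ 1.5470e-6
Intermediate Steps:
1/(z(24 + 371) + 646875) = 1/((-58 - (24 + 371)) + 646875) = 1/((-58 - 1*395) + 646875) = 1/((-58 - 395) + 646875) = 1/(-453 + 646875) = 1/646422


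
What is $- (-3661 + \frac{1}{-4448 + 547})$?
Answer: $\frac{14281562}{3901} \approx 3661.0$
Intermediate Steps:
$- (-3661 + \frac{1}{-4448 + 547}) = - (-3661 + \frac{1}{-3901}) = - (-3661 - \frac{1}{3901}) = \left(-1\right) \left(- \frac{14281562}{3901}\right) = \frac{14281562}{3901}$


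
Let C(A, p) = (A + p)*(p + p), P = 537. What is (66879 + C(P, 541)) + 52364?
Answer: 1285639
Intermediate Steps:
C(A, p) = 2*p*(A + p) (C(A, p) = (A + p)*(2*p) = 2*p*(A + p))
(66879 + C(P, 541)) + 52364 = (66879 + 2*541*(537 + 541)) + 52364 = (66879 + 2*541*1078) + 52364 = (66879 + 1166396) + 52364 = 1233275 + 52364 = 1285639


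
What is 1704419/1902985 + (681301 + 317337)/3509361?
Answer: 7881814700689/6678261342585 ≈ 1.1802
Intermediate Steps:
1704419/1902985 + (681301 + 317337)/3509361 = 1704419*(1/1902985) + 998638*(1/3509361) = 1704419/1902985 + 998638/3509361 = 7881814700689/6678261342585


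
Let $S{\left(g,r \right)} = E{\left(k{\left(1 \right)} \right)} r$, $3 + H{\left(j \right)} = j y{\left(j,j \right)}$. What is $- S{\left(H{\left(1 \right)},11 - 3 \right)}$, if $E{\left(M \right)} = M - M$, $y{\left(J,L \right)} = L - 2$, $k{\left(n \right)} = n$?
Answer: $0$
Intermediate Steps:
$y{\left(J,L \right)} = -2 + L$
$H{\left(j \right)} = -3 + j \left(-2 + j\right)$
$E{\left(M \right)} = 0$
$S{\left(g,r \right)} = 0$ ($S{\left(g,r \right)} = 0 r = 0$)
$- S{\left(H{\left(1 \right)},11 - 3 \right)} = \left(-1\right) 0 = 0$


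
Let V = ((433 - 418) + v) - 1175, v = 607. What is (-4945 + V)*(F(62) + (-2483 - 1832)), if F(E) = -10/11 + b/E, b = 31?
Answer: 260987311/11 ≈ 2.3726e+7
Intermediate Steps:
F(E) = -10/11 + 31/E
V = -553 (V = ((433 - 418) + 607) - 1175 = (15 + 607) - 1175 = 622 - 1175 = -553)
(-4945 + V)*(F(62) + (-2483 - 1832)) = (-4945 - 553)*((-10/11 + 31/62) + (-2483 - 1832)) = -5498*((-10/11 + 31*(1/62)) - 4315) = -5498*((-10/11 + ½) - 4315) = -5498*(-9/22 - 4315) = -5498*(-94939/22) = 260987311/11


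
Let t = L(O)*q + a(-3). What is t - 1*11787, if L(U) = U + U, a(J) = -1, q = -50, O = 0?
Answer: -11788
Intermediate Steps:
L(U) = 2*U
t = -1 (t = (2*0)*(-50) - 1 = 0*(-50) - 1 = 0 - 1 = -1)
t - 1*11787 = -1 - 1*11787 = -1 - 11787 = -11788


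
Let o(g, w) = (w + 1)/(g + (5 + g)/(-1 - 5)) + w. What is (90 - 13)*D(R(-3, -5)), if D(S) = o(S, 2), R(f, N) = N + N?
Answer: 644/5 ≈ 128.80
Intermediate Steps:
R(f, N) = 2*N
o(g, w) = w + (1 + w)/(-⅚ + 5*g/6) (o(g, w) = (1 + w)/(g + (5 + g)/(-6)) + w = (1 + w)/(g + (5 + g)*(-⅙)) + w = (1 + w)/(g + (-⅚ - g/6)) + w = (1 + w)/(-⅚ + 5*g/6) + w = w + (1 + w)/(-⅚ + 5*g/6))
D(S) = (8 + 10*S)/(5*(-1 + S)) (D(S) = (6 + 2 + 5*S*2)/(5*(-1 + S)) = (6 + 2 + 10*S)/(5*(-1 + S)) = (8 + 10*S)/(5*(-1 + S)))
(90 - 13)*D(R(-3, -5)) = (90 - 13)*(2*(4 + 5*(2*(-5)))/(5*(-1 + 2*(-5)))) = 77*(2*(4 + 5*(-10))/(5*(-1 - 10))) = 77*((⅖)*(4 - 50)/(-11)) = 77*((⅖)*(-1/11)*(-46)) = 77*(92/55) = 644/5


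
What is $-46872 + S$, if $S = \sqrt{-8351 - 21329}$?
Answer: $-46872 + 4 i \sqrt{1855} \approx -46872.0 + 172.28 i$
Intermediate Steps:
$S = 4 i \sqrt{1855}$ ($S = \sqrt{-29680} = 4 i \sqrt{1855} \approx 172.28 i$)
$-46872 + S = -46872 + 4 i \sqrt{1855}$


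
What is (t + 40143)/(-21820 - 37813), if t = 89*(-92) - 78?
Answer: -31877/59633 ≈ -0.53455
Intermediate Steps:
t = -8266 (t = -8188 - 78 = -8266)
(t + 40143)/(-21820 - 37813) = (-8266 + 40143)/(-21820 - 37813) = 31877/(-59633) = 31877*(-1/59633) = -31877/59633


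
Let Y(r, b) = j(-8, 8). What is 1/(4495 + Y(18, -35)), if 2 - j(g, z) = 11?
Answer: 1/4486 ≈ 0.00022292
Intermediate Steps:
j(g, z) = -9 (j(g, z) = 2 - 1*11 = 2 - 11 = -9)
Y(r, b) = -9
1/(4495 + Y(18, -35)) = 1/(4495 - 9) = 1/4486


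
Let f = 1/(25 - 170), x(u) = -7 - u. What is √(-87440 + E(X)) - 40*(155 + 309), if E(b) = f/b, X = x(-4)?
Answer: -18560 + I*√16545833565/435 ≈ -18560.0 + 295.7*I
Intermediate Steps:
X = -3 (X = -7 - 1*(-4) = -7 + 4 = -3)
f = -1/145 (f = 1/(-145) = -1/145 ≈ -0.0068966)
E(b) = -1/(145*b)
√(-87440 + E(X)) - 40*(155 + 309) = √(-87440 - 1/145/(-3)) - 40*(155 + 309) = √(-87440 - 1/145*(-⅓)) - 40*464 = √(-87440 + 1/435) - 18560 = √(-38036399/435) - 18560 = I*√16545833565/435 - 18560 = -18560 + I*√16545833565/435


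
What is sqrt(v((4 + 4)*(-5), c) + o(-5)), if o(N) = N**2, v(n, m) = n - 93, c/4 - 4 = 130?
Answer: 6*I*sqrt(3) ≈ 10.392*I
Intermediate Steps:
c = 536 (c = 16 + 4*130 = 16 + 520 = 536)
v(n, m) = -93 + n
sqrt(v((4 + 4)*(-5), c) + o(-5)) = sqrt((-93 + (4 + 4)*(-5)) + (-5)**2) = sqrt((-93 + 8*(-5)) + 25) = sqrt((-93 - 40) + 25) = sqrt(-133 + 25) = sqrt(-108) = 6*I*sqrt(3)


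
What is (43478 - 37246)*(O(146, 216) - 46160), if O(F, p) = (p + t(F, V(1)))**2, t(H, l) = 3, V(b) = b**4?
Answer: 11223832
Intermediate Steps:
O(F, p) = (3 + p)**2 (O(F, p) = (p + 3)**2 = (3 + p)**2)
(43478 - 37246)*(O(146, 216) - 46160) = (43478 - 37246)*((3 + 216)**2 - 46160) = 6232*(219**2 - 46160) = 6232*(47961 - 46160) = 6232*1801 = 11223832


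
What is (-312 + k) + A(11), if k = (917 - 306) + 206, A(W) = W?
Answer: 516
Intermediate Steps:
k = 817 (k = 611 + 206 = 817)
(-312 + k) + A(11) = (-312 + 817) + 11 = 505 + 11 = 516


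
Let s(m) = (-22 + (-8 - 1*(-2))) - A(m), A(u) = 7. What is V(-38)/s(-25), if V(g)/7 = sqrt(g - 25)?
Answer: -3*I*sqrt(7)/5 ≈ -1.5875*I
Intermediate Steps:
s(m) = -35 (s(m) = (-22 + (-8 - 1*(-2))) - 1*7 = (-22 + (-8 + 2)) - 7 = (-22 - 6) - 7 = -28 - 7 = -35)
V(g) = 7*sqrt(-25 + g) (V(g) = 7*sqrt(g - 25) = 7*sqrt(-25 + g))
V(-38)/s(-25) = (7*sqrt(-25 - 38))/(-35) = (7*sqrt(-63))*(-1/35) = (7*(3*I*sqrt(7)))*(-1/35) = (21*I*sqrt(7))*(-1/35) = -3*I*sqrt(7)/5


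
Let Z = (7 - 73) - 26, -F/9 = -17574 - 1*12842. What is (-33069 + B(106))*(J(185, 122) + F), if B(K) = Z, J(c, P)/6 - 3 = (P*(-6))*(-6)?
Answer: -9952080354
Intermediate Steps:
J(c, P) = 18 + 216*P (J(c, P) = 18 + 6*((P*(-6))*(-6)) = 18 + 6*(-6*P*(-6)) = 18 + 6*(36*P) = 18 + 216*P)
F = 273744 (F = -9*(-17574 - 1*12842) = -9*(-17574 - 12842) = -9*(-30416) = 273744)
Z = -92 (Z = -66 - 26 = -92)
B(K) = -92
(-33069 + B(106))*(J(185, 122) + F) = (-33069 - 92)*((18 + 216*122) + 273744) = -33161*((18 + 26352) + 273744) = -33161*(26370 + 273744) = -33161*300114 = -9952080354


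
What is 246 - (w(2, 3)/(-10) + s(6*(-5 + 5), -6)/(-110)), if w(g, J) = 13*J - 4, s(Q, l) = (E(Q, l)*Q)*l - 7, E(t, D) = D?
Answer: 13719/55 ≈ 249.44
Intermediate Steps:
s(Q, l) = -7 + Q*l² (s(Q, l) = (l*Q)*l - 7 = (Q*l)*l - 7 = Q*l² - 7 = -7 + Q*l²)
w(g, J) = -4 + 13*J
246 - (w(2, 3)/(-10) + s(6*(-5 + 5), -6)/(-110)) = 246 - ((-4 + 13*3)/(-10) + (-7 + (6*(-5 + 5))*(-6)²)/(-110)) = 246 - ((-4 + 39)*(-⅒) + (-7 + (6*0)*36)*(-1/110)) = 246 - (35*(-⅒) + (-7 + 0*36)*(-1/110)) = 246 - (-7/2 + (-7 + 0)*(-1/110)) = 246 - (-7/2 - 7*(-1/110)) = 246 - (-7/2 + 7/110) = 246 - 1*(-189/55) = 246 + 189/55 = 13719/55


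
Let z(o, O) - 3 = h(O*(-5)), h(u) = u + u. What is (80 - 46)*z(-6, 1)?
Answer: -238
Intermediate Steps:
h(u) = 2*u
z(o, O) = 3 - 10*O (z(o, O) = 3 + 2*(O*(-5)) = 3 + 2*(-5*O) = 3 - 10*O)
(80 - 46)*z(-6, 1) = (80 - 46)*(3 - 10*1) = 34*(3 - 10) = 34*(-7) = -238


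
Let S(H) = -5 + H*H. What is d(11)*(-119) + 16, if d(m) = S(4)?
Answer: -1293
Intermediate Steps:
S(H) = -5 + H**2
d(m) = 11 (d(m) = -5 + 4**2 = -5 + 16 = 11)
d(11)*(-119) + 16 = 11*(-119) + 16 = -1309 + 16 = -1293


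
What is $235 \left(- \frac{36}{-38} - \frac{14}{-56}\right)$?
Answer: $\frac{21385}{76} \approx 281.38$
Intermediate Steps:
$235 \left(- \frac{36}{-38} - \frac{14}{-56}\right) = 235 \left(\left(-36\right) \left(- \frac{1}{38}\right) - - \frac{1}{4}\right) = 235 \left(\frac{18}{19} + \frac{1}{4}\right) = 235 \cdot \frac{91}{76} = \frac{21385}{76}$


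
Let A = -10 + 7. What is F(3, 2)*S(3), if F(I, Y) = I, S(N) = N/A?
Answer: -3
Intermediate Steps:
A = -3
S(N) = -N/3 (S(N) = N/(-3) = N*(-⅓) = -N/3)
F(3, 2)*S(3) = 3*(-⅓*3) = 3*(-1) = -3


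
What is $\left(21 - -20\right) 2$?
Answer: $82$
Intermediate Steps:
$\left(21 - -20\right) 2 = \left(21 + 20\right) 2 = 41 \cdot 2 = 82$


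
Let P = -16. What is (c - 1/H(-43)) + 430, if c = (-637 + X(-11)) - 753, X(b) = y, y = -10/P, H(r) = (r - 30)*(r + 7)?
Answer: -5042477/5256 ≈ -959.38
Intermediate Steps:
H(r) = (-30 + r)*(7 + r)
y = 5/8 (y = -10/(-16) = -10*(-1/16) = 5/8 ≈ 0.62500)
X(b) = 5/8
c = -11115/8 (c = (-637 + 5/8) - 753 = -5091/8 - 753 = -11115/8 ≈ -1389.4)
(c - 1/H(-43)) + 430 = (-11115/8 - 1/(-210 + (-43)² - 23*(-43))) + 430 = (-11115/8 - 1/(-210 + 1849 + 989)) + 430 = (-11115/8 - 1/2628) + 430 = -7302557/5256 + 430 = -5042477/5256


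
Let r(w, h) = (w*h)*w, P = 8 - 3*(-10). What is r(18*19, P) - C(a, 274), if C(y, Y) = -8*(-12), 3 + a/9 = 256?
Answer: 4444536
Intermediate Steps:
a = 2277 (a = -27 + 9*256 = -27 + 2304 = 2277)
P = 38 (P = 8 + 30 = 38)
C(y, Y) = 96
r(w, h) = h*w² (r(w, h) = (h*w)*w = h*w²)
r(18*19, P) - C(a, 274) = 38*(18*19)² - 1*96 = 38*342² - 96 = 38*116964 - 96 = 4444632 - 96 = 4444536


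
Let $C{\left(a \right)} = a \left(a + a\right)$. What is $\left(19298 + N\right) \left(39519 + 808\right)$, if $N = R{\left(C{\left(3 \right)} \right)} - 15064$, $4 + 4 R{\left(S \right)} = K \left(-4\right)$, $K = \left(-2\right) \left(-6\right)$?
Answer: $170220267$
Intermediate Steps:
$K = 12$
$C{\left(a \right)} = 2 a^{2}$ ($C{\left(a \right)} = a 2 a = 2 a^{2}$)
$R{\left(S \right)} = -13$ ($R{\left(S \right)} = -1 + \frac{12 \left(-4\right)}{4} = -1 + \frac{1}{4} \left(-48\right) = -1 - 12 = -13$)
$N = -15077$ ($N = -13 - 15064 = -15077$)
$\left(19298 + N\right) \left(39519 + 808\right) = \left(19298 - 15077\right) \left(39519 + 808\right) = 4221 \cdot 40327 = 170220267$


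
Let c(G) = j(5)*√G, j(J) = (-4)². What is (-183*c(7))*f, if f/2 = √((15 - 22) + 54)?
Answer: -5856*√329 ≈ -1.0622e+5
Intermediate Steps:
j(J) = 16
c(G) = 16*√G
f = 2*√47 (f = 2*√((15 - 22) + 54) = 2*√(-7 + 54) = 2*√47 ≈ 13.711)
(-183*c(7))*f = (-2928*√7)*(2*√47) = -5856*√329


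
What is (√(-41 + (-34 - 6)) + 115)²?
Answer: 13144 + 2070*I ≈ 13144.0 + 2070.0*I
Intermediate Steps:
(√(-41 + (-34 - 6)) + 115)² = (√(-41 - 40) + 115)² = (√(-81) + 115)² = (9*I + 115)² = (115 + 9*I)²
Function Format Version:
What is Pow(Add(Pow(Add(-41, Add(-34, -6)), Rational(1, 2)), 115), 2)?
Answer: Add(13144, Mul(2070, I)) ≈ Add(13144., Mul(2070.0, I))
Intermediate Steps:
Pow(Add(Pow(Add(-41, Add(-34, -6)), Rational(1, 2)), 115), 2) = Pow(Add(Pow(Add(-41, -40), Rational(1, 2)), 115), 2) = Pow(Add(Pow(-81, Rational(1, 2)), 115), 2) = Pow(Add(Mul(9, I), 115), 2) = Pow(Add(115, Mul(9, I)), 2)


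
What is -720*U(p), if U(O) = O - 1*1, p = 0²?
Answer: 720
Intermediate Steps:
p = 0
U(O) = -1 + O (U(O) = O - 1 = -1 + O)
-720*U(p) = -720*(-1 + 0) = -720*(-1) = 720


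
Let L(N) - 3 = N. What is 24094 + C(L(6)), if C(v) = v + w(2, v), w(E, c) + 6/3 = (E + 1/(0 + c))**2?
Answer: 1952542/81 ≈ 24105.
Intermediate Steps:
w(E, c) = -2 + (E + 1/c)**2 (w(E, c) = -2 + (E + 1/(0 + c))**2 = -2 + (E + 1/c)**2)
L(N) = 3 + N
C(v) = -2 + v + (1 + 2*v)**2/v**2 (C(v) = v + (-2 + (1 + 2*v)**2/v**2) = -2 + v + (1 + 2*v)**2/v**2)
24094 + C(L(6)) = 24094 + (-2 + (3 + 6) + (1 + 2*(3 + 6))**2/(3 + 6)**2) = 24094 + (-2 + 9 + (1 + 2*9)**2/9**2) = 24094 + (-2 + 9 + (1 + 18)**2/81) = 24094 + (-2 + 9 + (1/81)*19**2) = 24094 + (-2 + 9 + (1/81)*361) = 24094 + (-2 + 9 + 361/81) = 24094 + 928/81 = 1952542/81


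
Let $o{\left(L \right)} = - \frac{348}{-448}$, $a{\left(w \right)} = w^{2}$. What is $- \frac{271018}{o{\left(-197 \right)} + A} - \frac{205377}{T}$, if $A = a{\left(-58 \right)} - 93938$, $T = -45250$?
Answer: $\frac{3456904792777}{459025095250} \approx 7.531$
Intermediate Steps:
$o{\left(L \right)} = \frac{87}{112}$ ($o{\left(L \right)} = \left(-348\right) \left(- \frac{1}{448}\right) = \frac{87}{112}$)
$A = -90574$ ($A = \left(-58\right)^{2} - 93938 = 3364 - 93938 = -90574$)
$- \frac{271018}{o{\left(-197 \right)} + A} - \frac{205377}{T} = - \frac{271018}{\frac{87}{112} - 90574} - \frac{205377}{-45250} = - \frac{271018}{- \frac{10144201}{112}} - - \frac{205377}{45250} = \left(-271018\right) \left(- \frac{112}{10144201}\right) + \frac{205377}{45250} = \frac{30354016}{10144201} + \frac{205377}{45250} = \frac{3456904792777}{459025095250}$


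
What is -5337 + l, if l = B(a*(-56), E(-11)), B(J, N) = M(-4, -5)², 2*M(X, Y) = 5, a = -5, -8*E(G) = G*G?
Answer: -21323/4 ≈ -5330.8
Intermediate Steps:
E(G) = -G²/8 (E(G) = -G*G/8 = -G²/8)
M(X, Y) = 5/2 (M(X, Y) = (½)*5 = 5/2)
B(J, N) = 25/4 (B(J, N) = (5/2)² = 25/4)
l = 25/4 ≈ 6.2500
-5337 + l = -5337 + 25/4 = -21323/4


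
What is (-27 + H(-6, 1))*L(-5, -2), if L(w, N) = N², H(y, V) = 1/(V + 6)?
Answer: -752/7 ≈ -107.43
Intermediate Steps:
H(y, V) = 1/(6 + V)
(-27 + H(-6, 1))*L(-5, -2) = (-27 + 1/(6 + 1))*(-2)² = (-27 + 1/7)*4 = (-27 + ⅐)*4 = -188/7*4 = -752/7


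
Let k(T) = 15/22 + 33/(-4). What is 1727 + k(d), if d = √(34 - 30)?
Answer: 75655/44 ≈ 1719.4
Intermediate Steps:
d = 2 (d = √4 = 2)
k(T) = -333/44 (k(T) = 15*(1/22) + 33*(-¼) = 15/22 - 33/4 = -333/44)
1727 + k(d) = 1727 - 333/44 = 75655/44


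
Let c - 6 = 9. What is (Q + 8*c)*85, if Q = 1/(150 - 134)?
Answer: 163285/16 ≈ 10205.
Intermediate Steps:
c = 15 (c = 6 + 9 = 15)
Q = 1/16 ≈ 0.062500
(Q + 8*c)*85 = (1/16 + 8*15)*85 = (1/16 + 120)*85 = (1921/16)*85 = 163285/16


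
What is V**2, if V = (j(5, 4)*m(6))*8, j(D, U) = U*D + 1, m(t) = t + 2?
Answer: 1806336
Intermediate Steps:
m(t) = 2 + t
j(D, U) = 1 + D*U (j(D, U) = D*U + 1 = 1 + D*U)
V = 1344 (V = ((1 + 5*4)*(2 + 6))*8 = ((1 + 20)*8)*8 = (21*8)*8 = 168*8 = 1344)
V**2 = 1344**2 = 1806336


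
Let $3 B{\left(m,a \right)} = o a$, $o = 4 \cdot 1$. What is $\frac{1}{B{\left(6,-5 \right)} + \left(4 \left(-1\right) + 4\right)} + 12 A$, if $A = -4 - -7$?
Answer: $\frac{717}{20} \approx 35.85$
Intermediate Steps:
$o = 4$
$A = 3$ ($A = -4 + 7 = 3$)
$B{\left(m,a \right)} = \frac{4 a}{3}$
$\frac{1}{B{\left(6,-5 \right)} + \left(4 \left(-1\right) + 4\right)} + 12 A = \frac{1}{\frac{4}{3} \left(-5\right) + \left(4 \left(-1\right) + 4\right)} + 12 \cdot 3 = \frac{1}{- \frac{20}{3} + \left(-4 + 4\right)} + 36 = \frac{1}{- \frac{20}{3} + 0} + 36 = \frac{1}{- \frac{20}{3}} + 36 = - \frac{3}{20} + 36 = \frac{717}{20}$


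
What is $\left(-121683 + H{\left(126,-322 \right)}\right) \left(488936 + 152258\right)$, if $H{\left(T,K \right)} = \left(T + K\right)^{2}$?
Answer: $-53390300798$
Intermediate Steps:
$H{\left(T,K \right)} = \left(K + T\right)^{2}$
$\left(-121683 + H{\left(126,-322 \right)}\right) \left(488936 + 152258\right) = \left(-121683 + \left(-322 + 126\right)^{2}\right) \left(488936 + 152258\right) = \left(-121683 + \left(-196\right)^{2}\right) 641194 = \left(-121683 + 38416\right) 641194 = \left(-83267\right) 641194 = -53390300798$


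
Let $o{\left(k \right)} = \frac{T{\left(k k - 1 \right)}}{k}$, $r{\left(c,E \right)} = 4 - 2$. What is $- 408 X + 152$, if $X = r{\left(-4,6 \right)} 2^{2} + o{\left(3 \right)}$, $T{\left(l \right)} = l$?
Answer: $-4200$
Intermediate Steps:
$r{\left(c,E \right)} = 2$ ($r{\left(c,E \right)} = 4 - 2 = 2$)
$o{\left(k \right)} = \frac{-1 + k^{2}}{k}$ ($o{\left(k \right)} = \frac{k k - 1}{k} = \frac{k^{2} - 1}{k} = \frac{-1 + k^{2}}{k}$)
$X = \frac{32}{3}$ ($X = 2 \cdot 2^{2} + \left(3 - \frac{1}{3}\right) = 2 \cdot 4 + \left(3 - \frac{1}{3}\right) = 8 + \left(3 - \frac{1}{3}\right) = 8 + \frac{8}{3} = \frac{32}{3} \approx 10.667$)
$- 408 X + 152 = \left(-408\right) \frac{32}{3} + 152 = -4352 + 152 = -4200$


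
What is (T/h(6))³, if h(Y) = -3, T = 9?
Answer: -27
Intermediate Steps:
(T/h(6))³ = (9/(-3))³ = (9*(-⅓))³ = (-3)³ = -27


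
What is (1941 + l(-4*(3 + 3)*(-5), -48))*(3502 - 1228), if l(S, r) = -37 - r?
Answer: 4438848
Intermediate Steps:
(1941 + l(-4*(3 + 3)*(-5), -48))*(3502 - 1228) = (1941 + (-37 - 1*(-48)))*(3502 - 1228) = (1941 + (-37 + 48))*2274 = (1941 + 11)*2274 = 1952*2274 = 4438848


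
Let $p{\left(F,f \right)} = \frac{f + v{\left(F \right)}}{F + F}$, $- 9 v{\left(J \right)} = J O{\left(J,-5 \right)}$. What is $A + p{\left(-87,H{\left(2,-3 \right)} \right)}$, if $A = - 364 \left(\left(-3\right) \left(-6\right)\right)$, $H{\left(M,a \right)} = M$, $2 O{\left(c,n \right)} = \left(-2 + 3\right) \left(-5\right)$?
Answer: $- \frac{6840155}{1044} \approx -6551.9$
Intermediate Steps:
$O{\left(c,n \right)} = - \frac{5}{2}$ ($O{\left(c,n \right)} = \frac{\left(-2 + 3\right) \left(-5\right)}{2} = \frac{1 \left(-5\right)}{2} = \frac{1}{2} \left(-5\right) = - \frac{5}{2}$)
$v{\left(J \right)} = \frac{5 J}{18}$ ($v{\left(J \right)} = - \frac{J \left(- \frac{5}{2}\right)}{9} = - \frac{\left(- \frac{5}{2}\right) J}{9} = \frac{5 J}{18}$)
$p{\left(F,f \right)} = \frac{f + \frac{5 F}{18}}{2 F}$ ($p{\left(F,f \right)} = \frac{f + \frac{5 F}{18}}{F + F} = \frac{f + \frac{5 F}{18}}{2 F}$)
$A = -6552$ ($A = \left(-364\right) 18 = -6552$)
$A + p{\left(-87,H{\left(2,-3 \right)} \right)} = -6552 + \left(\frac{5}{36} + \frac{1}{2} \cdot 2 \frac{1}{-87}\right) = -6552 + \left(\frac{5}{36} + \frac{1}{2} \cdot 2 \left(- \frac{1}{87}\right)\right) = -6552 + \left(\frac{5}{36} - \frac{1}{87}\right) = -6552 + \frac{133}{1044} = - \frac{6840155}{1044}$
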